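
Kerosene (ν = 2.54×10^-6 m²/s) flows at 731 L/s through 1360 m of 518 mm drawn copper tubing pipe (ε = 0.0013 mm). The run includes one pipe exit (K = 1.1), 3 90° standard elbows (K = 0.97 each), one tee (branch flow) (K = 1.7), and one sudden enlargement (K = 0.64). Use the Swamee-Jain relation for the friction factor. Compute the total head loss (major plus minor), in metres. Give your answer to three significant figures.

H_L ≈ 23.8 m

V = 4Q/(πD²) = 3.469 m/s; V²/2g = 0.6132 m
Re = 7.07×10^5, ε/D = 2.51×10^-6 → f = 0.01237 (Swamee-Jain)
Major: h_f = f(L/D)·V²/2g = 0.01237·2625·0.6132 = 19.91 m
Minor: ΣK = 6.35; h_m = ΣK·V²/2g = 3.894 m
Total H_L = 19.91 + 3.894 = 23.80 m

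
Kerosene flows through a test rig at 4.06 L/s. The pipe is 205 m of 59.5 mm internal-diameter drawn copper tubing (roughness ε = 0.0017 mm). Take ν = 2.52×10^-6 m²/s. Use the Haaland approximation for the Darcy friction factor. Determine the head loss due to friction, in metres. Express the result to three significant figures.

V = 4Q/(πD²) = 4·0.00406/(π·0.0595²) = 1.460 m/s
Re = VD/ν = 1.460·0.0595/2.52×10^-6 = 3.45×10^4 → turbulent
ε/D = 0.0017/59.5 = 2.86×10^-5
Haaland: f = 0.02262
h_f = f(L/D)V²/(2g) = 0.02262·(205/0.0595)·1.460²/(2·9.81) = 8.468 m

h_f ≈ 8.47 m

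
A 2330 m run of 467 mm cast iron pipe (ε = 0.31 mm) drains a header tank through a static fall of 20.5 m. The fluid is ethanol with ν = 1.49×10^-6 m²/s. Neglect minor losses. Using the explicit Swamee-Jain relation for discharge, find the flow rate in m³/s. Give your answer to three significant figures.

Q ≈ 0.358 m³/s

Swamee-Jain (Type II): Q = -0.965·√(gD⁵h_f/L)·ln[ε/(3.7D) + √(3.17ν²L/(gD³h_f))]
√(gD⁵h_f/L) = √(9.81·0.467⁵·20.5/2330) = 0.04379
ε/(3.7D) = 1.79×10^-4; √(3.17ν²L/(gD³h_f)) = 2.83×10^-5
Q = -0.965·0.04379·ln(2.077×10^-4) = 0.3583 m³/s
Check: V = 2.09 m/s, Re = 6.56×10^5, f = 0.01854, h_f = 20.6 m ≈ 20.5 m ✓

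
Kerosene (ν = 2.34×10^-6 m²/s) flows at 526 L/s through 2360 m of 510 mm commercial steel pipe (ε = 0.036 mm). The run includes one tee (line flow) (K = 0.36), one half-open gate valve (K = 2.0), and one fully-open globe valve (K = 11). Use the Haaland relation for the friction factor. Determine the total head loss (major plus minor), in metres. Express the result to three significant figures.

V = 4Q/(πD²) = 2.575 m/s; V²/2g = 0.3379 m
Re = 5.61×10^5, ε/D = 7.06×10^-5 → f = 0.01372 (Haaland)
Major: h_f = f(L/D)·V²/2g = 0.01372·4627·0.3379 = 21.45 m
Minor: ΣK = 13.4; h_m = ΣK·V²/2g = 4.515 m
Total H_L = 21.45 + 4.515 = 25.97 m

H_L ≈ 26.0 m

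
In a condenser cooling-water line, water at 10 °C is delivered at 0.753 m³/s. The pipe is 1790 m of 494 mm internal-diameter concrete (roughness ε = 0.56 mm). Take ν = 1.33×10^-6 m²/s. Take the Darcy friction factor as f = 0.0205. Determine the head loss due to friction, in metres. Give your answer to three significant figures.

h_f ≈ 58.4 m

V = 4Q/(πD²) = 4·0.753/(π·0.494²) = 3.929 m/s
h_f = f(L/D)V²/(2g) = 0.02050·(1790/0.494)·3.929²/(2·9.81) = 58.44 m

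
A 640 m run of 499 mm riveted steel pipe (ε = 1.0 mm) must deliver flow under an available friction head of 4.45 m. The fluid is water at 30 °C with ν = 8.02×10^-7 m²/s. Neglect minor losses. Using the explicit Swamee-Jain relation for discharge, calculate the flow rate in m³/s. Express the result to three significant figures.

Swamee-Jain (Type II): Q = -0.965·√(gD⁵h_f/L)·ln[ε/(3.7D) + √(3.17ν²L/(gD³h_f))]
√(gD⁵h_f/L) = √(9.81·0.499⁵·4.45/640) = 0.04594
ε/(3.7D) = 5.42×10^-4; √(3.17ν²L/(gD³h_f)) = 1.55×10^-5
Q = -0.965·0.04594·ln(5.571×10^-4) = 0.3322 m³/s
Check: V = 1.70 m/s, Re = 1.06×10^6, f = 0.02368, h_f = 4.47 m ≈ 4.45 m ✓

Q ≈ 0.332 m³/s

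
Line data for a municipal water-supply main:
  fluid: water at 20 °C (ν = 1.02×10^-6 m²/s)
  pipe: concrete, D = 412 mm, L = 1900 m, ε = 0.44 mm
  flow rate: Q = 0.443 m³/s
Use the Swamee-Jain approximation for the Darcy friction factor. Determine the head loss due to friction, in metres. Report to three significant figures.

h_f ≈ 52.5 m

V = 4Q/(πD²) = 4·0.443/(π·0.412²) = 3.323 m/s
Re = VD/ν = 3.323·0.412/1.02×10^-6 = 1.34×10^6 → turbulent
ε/D = 0.44/412 = 0.00107
Swamee-Jain: f = 0.02025
h_f = f(L/D)V²/(2g) = 0.02025·(1900/0.412)·3.323²/(2·9.81) = 52.54 m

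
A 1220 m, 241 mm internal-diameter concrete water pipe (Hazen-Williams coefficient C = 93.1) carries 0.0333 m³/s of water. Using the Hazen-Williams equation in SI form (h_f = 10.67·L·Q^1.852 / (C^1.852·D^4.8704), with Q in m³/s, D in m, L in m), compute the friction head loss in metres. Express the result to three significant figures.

h_f ≈ 5.51 m

h_f = 10.67·1220·0.0333^1.852 / (93.1^1.852·0.241^4.8704) = 5.513 m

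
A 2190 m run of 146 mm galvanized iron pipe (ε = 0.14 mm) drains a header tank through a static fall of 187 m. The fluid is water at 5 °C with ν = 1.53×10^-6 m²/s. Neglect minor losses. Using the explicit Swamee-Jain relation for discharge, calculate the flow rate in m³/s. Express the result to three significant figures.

Q ≈ 0.0581 m³/s

Swamee-Jain (Type II): Q = -0.965·√(gD⁵h_f/L)·ln[ε/(3.7D) + √(3.17ν²L/(gD³h_f))]
√(gD⁵h_f/L) = √(9.81·0.146⁵·187/2190) = 0.007454
ε/(3.7D) = 2.59×10^-4; √(3.17ν²L/(gD³h_f)) = 5.34×10^-5
Q = -0.965·0.007454·ln(3.125×10^-4) = 0.05806 m³/s
Check: V = 3.47 m/s, Re = 3.31×10^5, f = 0.02048, h_f = 188 m ≈ 187 m ✓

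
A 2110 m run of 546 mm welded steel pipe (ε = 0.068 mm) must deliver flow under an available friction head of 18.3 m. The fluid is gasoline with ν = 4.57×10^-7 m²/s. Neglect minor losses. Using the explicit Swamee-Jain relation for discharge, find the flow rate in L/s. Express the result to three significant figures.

Swamee-Jain (Type II): Q = -0.965·√(gD⁵h_f/L)·ln[ε/(3.7D) + √(3.17ν²L/(gD³h_f))]
√(gD⁵h_f/L) = √(9.81·0.546⁵·18.3/2110) = 0.06425
ε/(3.7D) = 3.37×10^-5; √(3.17ν²L/(gD³h_f)) = 6.91×10^-6
Q = -0.965·0.06425·ln(4.057×10^-5) = 0.6270 m³/s
Check: V = 2.68 m/s, Re = 3.20×10^6, f = 0.01303, h_f = 18.4 m ≈ 18.3 m ✓

Q ≈ 627 L/s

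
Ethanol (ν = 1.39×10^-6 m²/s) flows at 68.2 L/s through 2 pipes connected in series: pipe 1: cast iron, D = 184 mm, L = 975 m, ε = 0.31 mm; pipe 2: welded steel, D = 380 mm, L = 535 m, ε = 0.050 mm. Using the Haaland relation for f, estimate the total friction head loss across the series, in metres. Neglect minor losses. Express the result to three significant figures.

H ≈ 41.2 m

Pipe 1: V = 2.565 m/s, Re = 3.40×10^5, ε/D = 0.00168, f = 0.02296, h_1 = f(L/D)V²/2g = 40.80 m
Pipe 2: V = 0.6013 m/s, Re = 1.64×10^5, ε/D = 1.32×10^-4, f = 0.01691, h_2 = f(L/D)V²/2g = 0.4389 m
Series → Q common, losses add: H = Σh = 41.23 m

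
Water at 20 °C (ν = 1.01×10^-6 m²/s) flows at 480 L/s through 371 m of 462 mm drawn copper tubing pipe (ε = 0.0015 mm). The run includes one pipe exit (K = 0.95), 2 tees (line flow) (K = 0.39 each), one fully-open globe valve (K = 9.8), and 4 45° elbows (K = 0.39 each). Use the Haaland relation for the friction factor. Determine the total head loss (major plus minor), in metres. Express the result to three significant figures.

V = 4Q/(πD²) = 2.863 m/s; V²/2g = 0.4179 m
Re = 1.31×10^6, ε/D = 3.25×10^-6 → f = 0.01114 (Haaland)
Major: h_f = f(L/D)·V²/2g = 0.01114·803.0·0.4179 = 3.739 m
Minor: ΣK = 13.1; h_m = ΣK·V²/2g = 5.470 m
Total H_L = 3.739 + 5.470 = 9.209 m

H_L ≈ 9.21 m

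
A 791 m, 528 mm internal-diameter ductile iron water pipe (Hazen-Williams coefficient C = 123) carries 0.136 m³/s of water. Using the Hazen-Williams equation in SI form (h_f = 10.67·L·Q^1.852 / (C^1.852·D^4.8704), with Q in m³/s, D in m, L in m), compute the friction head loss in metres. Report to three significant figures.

h_f ≈ 0.634 m

h_f = 10.67·791·0.136^1.852 / (123^1.852·0.528^4.8704) = 0.6339 m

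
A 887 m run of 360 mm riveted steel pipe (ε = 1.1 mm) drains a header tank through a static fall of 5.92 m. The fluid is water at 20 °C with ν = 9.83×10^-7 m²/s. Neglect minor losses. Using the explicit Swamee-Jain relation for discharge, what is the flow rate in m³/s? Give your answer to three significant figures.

Q ≈ 0.136 m³/s

Swamee-Jain (Type II): Q = -0.965·√(gD⁵h_f/L)·ln[ε/(3.7D) + √(3.17ν²L/(gD³h_f))]
√(gD⁵h_f/L) = √(9.81·0.360⁵·5.92/887) = 0.01990
ε/(3.7D) = 8.26×10^-4; √(3.17ν²L/(gD³h_f)) = 3.17×10^-5
Q = -0.965·0.01990·ln(8.575×10^-4) = 0.1356 m³/s
Check: V = 1.33 m/s, Re = 4.88×10^5, f = 0.02669, h_f = 5.95 m ≈ 5.92 m ✓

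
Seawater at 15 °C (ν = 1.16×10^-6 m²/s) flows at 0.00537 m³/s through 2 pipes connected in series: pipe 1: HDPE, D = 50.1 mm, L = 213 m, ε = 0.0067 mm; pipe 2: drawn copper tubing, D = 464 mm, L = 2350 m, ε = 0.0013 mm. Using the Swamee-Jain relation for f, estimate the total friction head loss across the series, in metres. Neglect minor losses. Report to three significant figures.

Pipe 1: V = 2.724 m/s, Re = 1.18×10^5, ε/D = 1.34×10^-4, f = 0.01812, h_1 = f(L/D)V²/2g = 29.13 m
Pipe 2: V = 0.03176 m/s, Re = 1.27×10^4, ε/D = 2.80×10^-6, f = 0.02904, h_2 = f(L/D)V²/2g = 0.007559 m
Series → Q common, losses add: H = Σh = 29.14 m

H ≈ 29.1 m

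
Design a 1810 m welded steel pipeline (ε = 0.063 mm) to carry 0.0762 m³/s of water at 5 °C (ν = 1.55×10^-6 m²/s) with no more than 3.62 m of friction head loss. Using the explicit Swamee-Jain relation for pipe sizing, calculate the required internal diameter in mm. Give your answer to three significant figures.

Swamee-Jain (Type III): D = 0.66·[ε^1.25·(LQ²/(gh_f))^4.75 + ν·Q^9.4·(L/(gh_f))^5.2]^0.04
LQ²/(gh_f) = 0.2959; L/(gh_f) = 50.97
Term 1 = ε^1.25·(…)^4.75 = 1.73×10^-8; Term 2 = ν·Q^9.4·(…)^5.2 = 3.62×10^-8
D = 0.66·(1.73×10^-8 + 3.62×10^-8)^0.04 = 0.3378 m = 338 mm
Check: V = 0.850 m/s, Re = 1.85×10^5, f = 0.01722, h_f = 3.40 m ≈ 3.62 m ✓

D ≈ 338 mm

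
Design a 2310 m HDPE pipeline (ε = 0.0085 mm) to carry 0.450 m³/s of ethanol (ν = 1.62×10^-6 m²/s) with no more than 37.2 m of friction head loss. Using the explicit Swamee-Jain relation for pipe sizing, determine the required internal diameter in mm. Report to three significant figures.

Swamee-Jain (Type III): D = 0.66·[ε^1.25·(LQ²/(gh_f))^4.75 + ν·Q^9.4·(L/(gh_f))^5.2]^0.04
LQ²/(gh_f) = 1.282; L/(gh_f) = 6.330
Term 1 = ε^1.25·(…)^4.75 = 1.49×10^-6; Term 2 = ν·Q^9.4·(…)^5.2 = 1.31×10^-5
D = 0.66·(1.49×10^-6 + 1.31×10^-5)^0.04 = 0.4228 m = 423 mm
Check: V = 3.21 m/s, Re = 8.37×10^5, f = 0.01239, h_f = 35.5 m ≈ 37.2 m ✓

D ≈ 423 mm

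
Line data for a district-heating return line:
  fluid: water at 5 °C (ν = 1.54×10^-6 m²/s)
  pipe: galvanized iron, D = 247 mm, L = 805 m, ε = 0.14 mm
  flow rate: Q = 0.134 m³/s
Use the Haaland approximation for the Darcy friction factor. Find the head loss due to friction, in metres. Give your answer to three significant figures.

h_f ≈ 23.5 m

V = 4Q/(πD²) = 4·0.134/(π·0.247²) = 2.797 m/s
Re = VD/ν = 2.797·0.247/1.54×10^-6 = 4.49×10^5 → turbulent
ε/D = 0.14/247 = 5.67×10^-4
Haaland: f = 0.01807
h_f = f(L/D)V²/(2g) = 0.01807·(805/0.247)·2.797²/(2·9.81) = 23.48 m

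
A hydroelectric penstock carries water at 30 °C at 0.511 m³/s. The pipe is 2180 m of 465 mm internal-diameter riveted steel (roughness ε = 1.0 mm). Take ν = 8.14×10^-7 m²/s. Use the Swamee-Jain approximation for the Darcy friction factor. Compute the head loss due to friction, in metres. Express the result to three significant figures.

h_f ≈ 52.0 m

V = 4Q/(πD²) = 4·0.511/(π·0.465²) = 3.009 m/s
Re = VD/ν = 3.009·0.465/8.14×10^-7 = 1.72×10^6 → turbulent
ε/D = 1.0/465 = 0.00215
Swamee-Jain: f = 0.02403
h_f = f(L/D)V²/(2g) = 0.02403·(2180/0.465)·3.009²/(2·9.81) = 51.99 m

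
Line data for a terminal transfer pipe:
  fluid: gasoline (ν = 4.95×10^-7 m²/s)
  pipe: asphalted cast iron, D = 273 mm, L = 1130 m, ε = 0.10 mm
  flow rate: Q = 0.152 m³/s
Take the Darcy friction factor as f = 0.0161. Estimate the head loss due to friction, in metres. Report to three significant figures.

h_f ≈ 22.9 m

V = 4Q/(πD²) = 4·0.152/(π·0.273²) = 2.597 m/s
h_f = f(L/D)V²/(2g) = 0.01610·(1130/0.273)·2.597²/(2·9.81) = 22.90 m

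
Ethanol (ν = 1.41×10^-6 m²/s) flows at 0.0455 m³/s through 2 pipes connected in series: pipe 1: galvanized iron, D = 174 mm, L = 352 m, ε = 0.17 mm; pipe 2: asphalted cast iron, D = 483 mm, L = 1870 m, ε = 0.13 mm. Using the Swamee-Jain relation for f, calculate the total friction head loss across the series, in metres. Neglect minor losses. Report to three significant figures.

Pipe 1: V = 1.913 m/s, Re = 2.36×10^5, ε/D = 9.77×10^-4, f = 0.02090, h_1 = f(L/D)V²/2g = 7.890 m
Pipe 2: V = 0.2483 m/s, Re = 8.51×10^4, ε/D = 2.69×10^-4, f = 0.01985, h_2 = f(L/D)V²/2g = 0.2416 m
Series → Q common, losses add: H = Σh = 8.131 m

H ≈ 8.13 m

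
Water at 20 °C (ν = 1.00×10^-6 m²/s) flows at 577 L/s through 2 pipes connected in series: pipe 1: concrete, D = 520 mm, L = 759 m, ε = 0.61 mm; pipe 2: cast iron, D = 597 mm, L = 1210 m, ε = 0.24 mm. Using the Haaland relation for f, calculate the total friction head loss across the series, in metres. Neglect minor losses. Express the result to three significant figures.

Pipe 1: V = 2.717 m/s, Re = 1.41×10^6, ε/D = 0.00117, f = 0.02063, h_1 = f(L/D)V²/2g = 11.33 m
Pipe 2: V = 2.061 m/s, Re = 1.23×10^6, ε/D = 4.02×10^-4, f = 0.01637, h_2 = f(L/D)V²/2g = 7.183 m
Series → Q common, losses add: H = Σh = 18.51 m

H ≈ 18.5 m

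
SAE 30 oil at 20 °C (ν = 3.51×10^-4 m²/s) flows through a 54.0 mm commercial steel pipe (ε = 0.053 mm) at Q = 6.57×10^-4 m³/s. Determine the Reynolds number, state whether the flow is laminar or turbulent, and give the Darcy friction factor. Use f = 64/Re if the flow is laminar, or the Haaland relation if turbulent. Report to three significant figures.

V = 4Q/(πD²) = 0.2869 m/s
Re = VD/ν = 0.2869·0.0540/3.51×10^-4 = 44.1
Re < 2300 → laminar → f = 64/Re = 1.450

Re ≈ 44.1; laminar; f = 64/Re ≈ 1.45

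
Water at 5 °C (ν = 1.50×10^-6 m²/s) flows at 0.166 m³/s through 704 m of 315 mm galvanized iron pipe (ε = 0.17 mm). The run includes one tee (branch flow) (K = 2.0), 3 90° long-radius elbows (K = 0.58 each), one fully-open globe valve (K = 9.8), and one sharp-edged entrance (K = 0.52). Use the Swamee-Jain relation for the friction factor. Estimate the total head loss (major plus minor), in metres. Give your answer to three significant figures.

V = 4Q/(πD²) = 2.130 m/s; V²/2g = 0.2313 m
Re = 4.47×10^5, ε/D = 5.40×10^-4 → f = 0.01812 (Swamee-Jain)
Major: h_f = f(L/D)·V²/2g = 0.01812·2235·0.2313 = 9.365 m
Minor: ΣK = 14.1; h_m = ΣK·V²/2g = 3.251 m
Total H_L = 9.365 + 3.251 = 12.62 m

H_L ≈ 12.6 m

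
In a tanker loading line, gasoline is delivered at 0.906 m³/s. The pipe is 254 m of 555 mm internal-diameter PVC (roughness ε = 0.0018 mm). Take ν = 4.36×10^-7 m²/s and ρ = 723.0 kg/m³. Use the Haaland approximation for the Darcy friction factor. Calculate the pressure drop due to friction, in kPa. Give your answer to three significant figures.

Δp ≈ 21.4 kPa

V = 4Q/(πD²) = 4·0.906/(π·0.555²) = 3.745 m/s
Re = VD/ν = 3.745·0.555/4.36×10^-7 = 4.77×10^6 → turbulent
ε/D = 0.0018/555 = 3.24×10^-6
Haaland: f = 0.009219
h_f = f(L/D)V²/(2g) = 0.009219·(254/0.555)·3.745²/(2·9.81) = 3.016 m
Δp = ρg·h_f = 723.0·9.81·3.016 = 21.39 kPa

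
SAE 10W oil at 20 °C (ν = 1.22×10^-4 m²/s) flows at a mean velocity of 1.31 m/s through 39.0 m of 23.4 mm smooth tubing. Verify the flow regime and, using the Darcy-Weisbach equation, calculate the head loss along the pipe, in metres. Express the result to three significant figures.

h_f ≈ 37.1 m

Re = VD/ν = 1.31·0.02340/1.22×10^-4 = 251 → laminar (Re < 2300)
f = 64/Re = 0.2547
h_f = f(L/D)V²/(2g) = 0.2547·(39.0/0.02340)·1.31²/(2·9.81) = 37.13 m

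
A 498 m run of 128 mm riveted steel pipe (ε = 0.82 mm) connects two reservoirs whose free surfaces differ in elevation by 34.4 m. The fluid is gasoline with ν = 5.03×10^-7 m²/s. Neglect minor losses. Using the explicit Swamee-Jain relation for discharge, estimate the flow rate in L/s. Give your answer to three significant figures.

Swamee-Jain (Type II): Q = -0.965·√(gD⁵h_f/L)·ln[ε/(3.7D) + √(3.17ν²L/(gD³h_f))]
√(gD⁵h_f/L) = √(9.81·0.128⁵·34.4/498) = 0.004825
ε/(3.7D) = 0.00173; √(3.17ν²L/(gD³h_f)) = 2.38×10^-5
Q = -0.965·0.004825·ln(0.001755) = 0.02955 m³/s
Check: V = 2.30 m/s, Re = 5.84×10^5, f = 0.03300, h_f = 34.5 m ≈ 34.4 m ✓

Q ≈ 29.5 L/s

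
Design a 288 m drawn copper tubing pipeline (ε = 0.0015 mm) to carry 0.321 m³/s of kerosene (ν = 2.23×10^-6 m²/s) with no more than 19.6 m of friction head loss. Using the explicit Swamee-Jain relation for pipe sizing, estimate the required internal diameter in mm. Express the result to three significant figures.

D ≈ 278 mm

Swamee-Jain (Type III): D = 0.66·[ε^1.25·(LQ²/(gh_f))^4.75 + ν·Q^9.4·(L/(gh_f))^5.2]^0.04
LQ²/(gh_f) = 0.1543; L/(gh_f) = 1.498
Term 1 = ε^1.25·(…)^4.75 = 7.33×10^-12; Term 2 = ν·Q^9.4·(…)^5.2 = 4.19×10^-10
D = 0.66·(7.33×10^-12 + 4.19×10^-10)^0.04 = 0.2784 m = 278 mm
Check: V = 5.27 m/s, Re = 6.58×10^5, f = 0.01257, h_f = 18.4 m ≈ 19.6 m ✓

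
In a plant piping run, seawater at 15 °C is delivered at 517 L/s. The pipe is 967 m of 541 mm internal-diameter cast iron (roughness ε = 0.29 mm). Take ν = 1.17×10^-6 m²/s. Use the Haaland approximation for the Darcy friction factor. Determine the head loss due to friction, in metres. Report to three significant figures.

h_f ≈ 8.02 m

V = 4Q/(πD²) = 4·0.517/(π·0.541²) = 2.249 m/s
Re = VD/ν = 2.249·0.541/1.17×10^-6 = 1.04×10^6 → turbulent
ε/D = 0.29/541 = 5.36×10^-4
Haaland: f = 0.01740
h_f = f(L/D)V²/(2g) = 0.01740·(967/0.541)·2.249²/(2·9.81) = 8.018 m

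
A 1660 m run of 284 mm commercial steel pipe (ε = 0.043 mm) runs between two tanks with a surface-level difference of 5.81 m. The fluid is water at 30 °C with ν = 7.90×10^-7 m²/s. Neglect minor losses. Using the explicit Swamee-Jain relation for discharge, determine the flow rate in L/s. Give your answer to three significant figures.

Swamee-Jain (Type II): Q = -0.965·√(gD⁵h_f/L)·ln[ε/(3.7D) + √(3.17ν²L/(gD³h_f))]
√(gD⁵h_f/L) = √(9.81·0.284⁵·5.81/1660) = 0.007965
ε/(3.7D) = 4.09×10^-5; √(3.17ν²L/(gD³h_f)) = 5.02×10^-5
Q = -0.965·0.007965·ln(9.108×10^-5) = 0.07151 m³/s
Check: V = 1.13 m/s, Re = 4.06×10^5, f = 0.01536, h_f = 5.83 m ≈ 5.81 m ✓

Q ≈ 71.5 L/s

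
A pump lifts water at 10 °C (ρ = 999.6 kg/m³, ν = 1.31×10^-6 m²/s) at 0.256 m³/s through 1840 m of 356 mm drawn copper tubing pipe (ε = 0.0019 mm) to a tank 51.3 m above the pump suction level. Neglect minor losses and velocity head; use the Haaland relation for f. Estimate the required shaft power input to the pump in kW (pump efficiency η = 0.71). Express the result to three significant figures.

V = 4Q/(πD²) = 2.572 m/s; Re = 6.99×10^5; ε/D = 5.34×10^-6; f = 0.01239
h_f = f(L/D)V²/2g = 21.59 m
Total head H = z + h_f = 51.3 + 21.59 = 72.89 m
P_hyd = ρgQH = 999.6·9.81·0.256·72.89 = 183.0 kW
P_shaft = P_hyd/η = 183.0/0.71 = 257.7 kW

P_shaft ≈ 258 kW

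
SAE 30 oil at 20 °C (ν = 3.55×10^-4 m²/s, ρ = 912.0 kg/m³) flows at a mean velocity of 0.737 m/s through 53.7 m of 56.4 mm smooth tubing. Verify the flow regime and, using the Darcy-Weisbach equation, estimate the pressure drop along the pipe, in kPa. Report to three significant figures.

Re = VD/ν = 0.737·0.05640/3.55×10^-4 = 117 → laminar (Re < 2300)
f = 64/Re = 0.5466
h_f = f(L/D)V²/(2g) = 0.5466·(53.7/0.05640)·0.737²/(2·9.81) = 14.41 m
Δp = ρg·h_f = 912.0·9.81·14.41 = 128.9 kPa

Δp ≈ 129 kPa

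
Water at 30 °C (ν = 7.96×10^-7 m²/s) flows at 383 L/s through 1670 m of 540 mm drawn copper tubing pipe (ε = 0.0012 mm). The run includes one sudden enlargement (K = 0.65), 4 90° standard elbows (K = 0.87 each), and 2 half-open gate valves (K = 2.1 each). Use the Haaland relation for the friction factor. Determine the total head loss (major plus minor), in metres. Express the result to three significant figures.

H_L ≈ 6.21 m

V = 4Q/(πD²) = 1.672 m/s; V²/2g = 0.1425 m
Re = 1.13×10^6, ε/D = 2.22×10^-6 → f = 0.01138 (Haaland)
Major: h_f = f(L/D)·V²/2g = 0.01138·3093·0.1425 = 5.018 m
Minor: ΣK = 8.33; h_m = ΣK·V²/2g = 1.187 m
Total H_L = 5.018 + 1.187 = 6.205 m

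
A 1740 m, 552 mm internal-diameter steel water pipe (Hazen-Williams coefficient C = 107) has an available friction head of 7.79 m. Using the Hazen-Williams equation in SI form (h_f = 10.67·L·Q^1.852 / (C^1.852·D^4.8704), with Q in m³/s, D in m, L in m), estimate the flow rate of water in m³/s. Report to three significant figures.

Q ≈ 0.337 m³/s

Rearranging: Q = [h_f·C^1.852·D^4.8704 / (10.67·L)]^(1/1.852)
Q = [7.79·107^1.852·0.552^4.8704 / (10.67·1740)]^0.540 = 0.3367 m³/s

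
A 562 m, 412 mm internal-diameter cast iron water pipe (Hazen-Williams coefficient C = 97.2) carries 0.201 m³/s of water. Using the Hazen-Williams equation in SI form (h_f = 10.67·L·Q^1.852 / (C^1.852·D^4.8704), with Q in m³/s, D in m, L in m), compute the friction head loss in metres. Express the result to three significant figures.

h_f = 10.67·562·0.201^1.852 / (97.2^1.852·0.412^4.8704) = 4.807 m

h_f ≈ 4.81 m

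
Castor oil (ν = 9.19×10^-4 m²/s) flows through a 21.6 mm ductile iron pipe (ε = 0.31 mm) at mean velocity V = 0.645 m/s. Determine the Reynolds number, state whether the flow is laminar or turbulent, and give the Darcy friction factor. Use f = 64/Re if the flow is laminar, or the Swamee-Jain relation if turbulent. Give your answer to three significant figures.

Re ≈ 15.2; laminar; f = 64/Re ≈ 4.22

Re = VD/ν = 0.6450·0.0216/9.19×10^-4 = 15.2
Re < 2300 → laminar → f = 64/Re = 4.222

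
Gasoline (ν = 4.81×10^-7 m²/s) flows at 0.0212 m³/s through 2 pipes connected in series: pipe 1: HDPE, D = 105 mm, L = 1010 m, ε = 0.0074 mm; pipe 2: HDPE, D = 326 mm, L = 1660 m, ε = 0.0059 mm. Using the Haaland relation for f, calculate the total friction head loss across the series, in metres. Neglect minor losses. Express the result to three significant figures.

H ≈ 40.8 m

Pipe 1: V = 2.448 m/s, Re = 5.34×10^5, ε/D = 7.05×10^-5, f = 0.01380, h_1 = f(L/D)V²/2g = 40.56 m
Pipe 2: V = 0.2540 m/s, Re = 1.72×10^5, ε/D = 1.81×10^-5, f = 0.01606, h_2 = f(L/D)V²/2g = 0.2689 m
Series → Q common, losses add: H = Σh = 40.83 m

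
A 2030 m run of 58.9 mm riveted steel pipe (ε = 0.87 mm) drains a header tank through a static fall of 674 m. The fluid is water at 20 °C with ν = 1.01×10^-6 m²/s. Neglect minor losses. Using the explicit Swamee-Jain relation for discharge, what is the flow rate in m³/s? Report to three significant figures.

Q ≈ 0.00807 m³/s

Swamee-Jain (Type II): Q = -0.965·√(gD⁵h_f/L)·ln[ε/(3.7D) + √(3.17ν²L/(gD³h_f))]
√(gD⁵h_f/L) = √(9.81·0.0589⁵·674/2030) = 0.001520
ε/(3.7D) = 0.00399; √(3.17ν²L/(gD³h_f)) = 6.97×10^-5
Q = -0.965·0.001520·ln(0.004062) = 0.008074 m³/s
Check: V = 2.96 m/s, Re = 1.73×10^5, f = 0.04388, h_f = 677 m ≈ 674 m ✓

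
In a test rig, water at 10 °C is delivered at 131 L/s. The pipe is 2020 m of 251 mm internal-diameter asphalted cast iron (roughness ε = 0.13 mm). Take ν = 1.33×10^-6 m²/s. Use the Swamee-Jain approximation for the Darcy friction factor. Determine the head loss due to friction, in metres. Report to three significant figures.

h_f ≈ 51.4 m

V = 4Q/(πD²) = 4·0.131/(π·0.251²) = 2.647 m/s
Re = VD/ν = 2.647·0.251/1.33×10^-6 = 5.00×10^5 → turbulent
ε/D = 0.13/251 = 5.18×10^-4
Swamee-Jain: f = 0.01789
h_f = f(L/D)V²/(2g) = 0.01789·(2020/0.251)·2.647²/(2·9.81) = 51.43 m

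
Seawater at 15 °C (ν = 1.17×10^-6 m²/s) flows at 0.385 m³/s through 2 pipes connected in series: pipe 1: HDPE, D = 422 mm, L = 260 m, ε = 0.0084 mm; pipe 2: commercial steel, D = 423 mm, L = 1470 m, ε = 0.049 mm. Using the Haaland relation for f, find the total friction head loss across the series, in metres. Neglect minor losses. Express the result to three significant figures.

Pipe 1: V = 2.753 m/s, Re = 9.93×10^5, ε/D = 1.99×10^-5, f = 0.01197, h_1 = f(L/D)V²/2g = 2.848 m
Pipe 2: V = 2.740 m/s, Re = 9.90×10^5, ε/D = 1.16×10^-4, f = 0.01356, h_2 = f(L/D)V²/2g = 18.03 m
Series → Q common, losses add: H = Σh = 20.88 m

H ≈ 20.9 m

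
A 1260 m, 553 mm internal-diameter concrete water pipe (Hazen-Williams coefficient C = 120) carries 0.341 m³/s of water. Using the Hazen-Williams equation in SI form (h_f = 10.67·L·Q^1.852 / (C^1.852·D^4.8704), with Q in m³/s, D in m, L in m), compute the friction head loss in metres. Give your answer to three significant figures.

h_f = 10.67·1260·0.341^1.852 / (120^1.852·0.553^4.8704) = 4.630 m

h_f ≈ 4.63 m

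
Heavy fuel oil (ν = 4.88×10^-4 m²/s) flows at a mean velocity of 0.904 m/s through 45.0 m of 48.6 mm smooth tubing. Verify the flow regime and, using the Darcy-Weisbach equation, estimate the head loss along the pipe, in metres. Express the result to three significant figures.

h_f ≈ 27.4 m

Re = VD/ν = 0.904·0.04860/4.88×10^-4 = 90.0 → laminar (Re < 2300)
f = 64/Re = 0.7109
h_f = f(L/D)V²/(2g) = 0.7109·(45.0/0.04860)·0.904²/(2·9.81) = 27.42 m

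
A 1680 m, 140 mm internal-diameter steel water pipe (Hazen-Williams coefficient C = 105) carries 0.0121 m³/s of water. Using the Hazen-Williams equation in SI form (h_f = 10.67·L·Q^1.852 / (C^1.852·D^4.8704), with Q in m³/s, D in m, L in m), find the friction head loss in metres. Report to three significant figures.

h_f ≈ 13.1 m

h_f = 10.67·1680·0.0121^1.852 / (105^1.852·0.140^4.8704) = 13.13 m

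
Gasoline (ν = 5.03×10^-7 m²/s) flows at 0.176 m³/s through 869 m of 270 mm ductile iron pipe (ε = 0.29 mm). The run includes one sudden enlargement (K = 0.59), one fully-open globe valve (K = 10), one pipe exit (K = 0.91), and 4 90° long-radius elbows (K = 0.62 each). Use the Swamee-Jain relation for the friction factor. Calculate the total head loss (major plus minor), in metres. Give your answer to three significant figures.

H_L ≈ 38.1 m

V = 4Q/(πD²) = 3.074 m/s; V²/2g = 0.4816 m
Re = 1.65×10^6, ε/D = 0.00107 → f = 0.02022 (Swamee-Jain)
Major: h_f = f(L/D)·V²/2g = 0.02022·3219·0.4816 = 31.35 m
Minor: ΣK = 14.0; h_m = ΣK·V²/2g = 6.733 m
Total H_L = 31.35 + 6.733 = 38.08 m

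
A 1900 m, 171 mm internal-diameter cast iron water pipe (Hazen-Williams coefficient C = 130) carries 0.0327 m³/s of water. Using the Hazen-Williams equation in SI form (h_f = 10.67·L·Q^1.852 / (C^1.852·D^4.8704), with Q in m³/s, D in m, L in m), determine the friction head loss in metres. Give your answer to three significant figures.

h_f ≈ 23.8 m

h_f = 10.67·1900·0.0327^1.852 / (130^1.852·0.171^4.8704) = 23.79 m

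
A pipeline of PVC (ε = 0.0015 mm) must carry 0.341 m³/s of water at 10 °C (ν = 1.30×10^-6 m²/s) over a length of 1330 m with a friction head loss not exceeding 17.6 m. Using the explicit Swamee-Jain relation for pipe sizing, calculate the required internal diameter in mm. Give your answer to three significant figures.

D ≈ 392 mm

Swamee-Jain (Type III): D = 0.66·[ε^1.25·(LQ²/(gh_f))^4.75 + ν·Q^9.4·(L/(gh_f))^5.2]^0.04
LQ²/(gh_f) = 0.8957; L/(gh_f) = 7.703
Term 1 = ε^1.25·(…)^4.75 = 3.11×10^-8; Term 2 = ν·Q^9.4·(…)^5.2 = 2.15×10^-6
D = 0.66·(3.11×10^-8 + 2.15×10^-6)^0.04 = 0.3918 m = 392 mm
Check: V = 2.83 m/s, Re = 8.52×10^5, f = 0.01201, h_f = 16.6 m ≈ 17.6 m ✓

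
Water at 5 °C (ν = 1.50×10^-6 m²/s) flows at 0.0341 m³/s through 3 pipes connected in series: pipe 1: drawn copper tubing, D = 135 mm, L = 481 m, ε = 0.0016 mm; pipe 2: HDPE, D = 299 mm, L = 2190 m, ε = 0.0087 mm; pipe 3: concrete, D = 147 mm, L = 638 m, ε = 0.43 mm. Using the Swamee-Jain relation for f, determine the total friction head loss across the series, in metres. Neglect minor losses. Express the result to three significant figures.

H ≈ 41.5 m

Pipe 1: V = 2.382 m/s, Re = 2.14×10^5, ε/D = 1.19×10^-5, f = 0.01544, h_1 = f(L/D)V²/2g = 15.91 m
Pipe 2: V = 0.4856 m/s, Re = 9.68×10^4, ε/D = 2.91×10^-5, f = 0.01816, h_2 = f(L/D)V²/2g = 1.599 m
Pipe 3: V = 2.009 m/s, Re = 1.97×10^5, ε/D = 0.00293, f = 0.02686, h_3 = f(L/D)V²/2g = 23.98 m
Series → Q common, losses add: H = Σh = 41.49 m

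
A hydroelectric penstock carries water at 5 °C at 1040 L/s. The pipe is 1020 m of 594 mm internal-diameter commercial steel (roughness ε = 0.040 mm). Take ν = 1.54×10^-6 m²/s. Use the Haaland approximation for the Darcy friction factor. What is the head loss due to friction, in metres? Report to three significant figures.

h_f ≈ 15.3 m

V = 4Q/(πD²) = 4·1.04/(π·0.594²) = 3.753 m/s
Re = VD/ν = 3.753·0.594/1.54×10^-6 = 1.45×10^6 → turbulent
ε/D = 0.040/594 = 6.73×10^-5
Haaland: f = 0.01240
h_f = f(L/D)V²/(2g) = 0.01240·(1020/0.594)·3.753²/(2·9.81) = 15.28 m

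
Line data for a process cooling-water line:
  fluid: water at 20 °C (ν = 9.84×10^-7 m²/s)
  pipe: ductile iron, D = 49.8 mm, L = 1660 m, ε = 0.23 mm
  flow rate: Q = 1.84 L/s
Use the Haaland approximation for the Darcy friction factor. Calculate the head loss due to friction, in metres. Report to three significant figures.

h_f ≈ 47.8 m

V = 4Q/(πD²) = 4·0.00184/(π·0.0498²) = 0.9446 m/s
Re = VD/ν = 0.9446·0.0498/9.84×10^-7 = 4.78×10^4 → turbulent
ε/D = 0.23/49.8 = 0.00462
Haaland: f = 0.03152
h_f = f(L/D)V²/(2g) = 0.03152·(1660/0.0498)·0.9446²/(2·9.81) = 47.79 m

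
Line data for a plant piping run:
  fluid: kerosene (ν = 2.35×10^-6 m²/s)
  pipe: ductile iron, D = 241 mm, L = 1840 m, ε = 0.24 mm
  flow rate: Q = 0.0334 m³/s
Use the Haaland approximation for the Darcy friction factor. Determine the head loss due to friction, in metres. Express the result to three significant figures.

h_f ≈ 4.71 m

V = 4Q/(πD²) = 4·0.0334/(π·0.241²) = 0.7322 m/s
Re = VD/ν = 0.7322·0.241/2.35×10^-6 = 7.51×10^4 → turbulent
ε/D = 0.24/241 = 9.96×10^-4
Haaland: f = 0.02258
h_f = f(L/D)V²/(2g) = 0.02258·(1840/0.241)·0.7322²/(2·9.81) = 4.711 m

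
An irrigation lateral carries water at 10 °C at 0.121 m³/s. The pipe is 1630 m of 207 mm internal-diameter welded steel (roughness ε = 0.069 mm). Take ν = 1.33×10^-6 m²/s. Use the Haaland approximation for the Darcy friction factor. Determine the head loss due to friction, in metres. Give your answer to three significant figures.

V = 4Q/(πD²) = 4·0.121/(π·0.207²) = 3.595 m/s
Re = VD/ν = 3.595·0.207/1.33×10^-6 = 5.60×10^5 → turbulent
ε/D = 0.069/207 = 3.33×10^-4
Haaland: f = 0.01631
h_f = f(L/D)V²/(2g) = 0.01631·(1630/0.207)·3.595²/(2·9.81) = 84.63 m

h_f ≈ 84.6 m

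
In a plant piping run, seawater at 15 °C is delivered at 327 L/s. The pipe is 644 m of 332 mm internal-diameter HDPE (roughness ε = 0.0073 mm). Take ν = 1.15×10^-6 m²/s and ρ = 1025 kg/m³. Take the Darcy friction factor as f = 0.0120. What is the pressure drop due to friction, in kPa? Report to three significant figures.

V = 4Q/(πD²) = 4·0.327/(π·0.332²) = 3.777 m/s
h_f = f(L/D)V²/(2g) = 0.01200·(644/0.332)·3.777²/(2·9.81) = 16.93 m
Δp = ρg·h_f = 1025·9.81·16.93 = 170.2 kPa

Δp ≈ 170 kPa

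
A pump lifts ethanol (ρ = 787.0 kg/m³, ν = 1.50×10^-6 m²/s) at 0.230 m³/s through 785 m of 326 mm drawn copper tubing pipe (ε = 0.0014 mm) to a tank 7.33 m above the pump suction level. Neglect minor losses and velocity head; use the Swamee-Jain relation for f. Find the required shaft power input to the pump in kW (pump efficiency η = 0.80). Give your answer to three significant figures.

V = 4Q/(πD²) = 2.756 m/s; Re = 5.99×10^5; ε/D = 4.29×10^-6; f = 0.01276
h_f = f(L/D)V²/2g = 11.89 m
Total head H = z + h_f = 7.33 + 11.89 = 19.22 m
P_hyd = ρgQH = 787.0·9.81·0.230·19.22 = 34.12 kW
P_shaft = P_hyd/η = 34.12/0.80 = 42.66 kW

P_shaft ≈ 42.7 kW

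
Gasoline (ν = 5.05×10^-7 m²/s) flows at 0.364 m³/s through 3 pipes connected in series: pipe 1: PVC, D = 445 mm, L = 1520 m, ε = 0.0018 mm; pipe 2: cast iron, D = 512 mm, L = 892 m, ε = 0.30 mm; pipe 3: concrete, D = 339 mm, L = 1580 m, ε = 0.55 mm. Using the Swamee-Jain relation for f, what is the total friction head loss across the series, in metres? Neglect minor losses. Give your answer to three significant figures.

H ≈ 101 m

Pipe 1: V = 2.340 m/s, Re = 2.06×10^6, ε/D = 4.04×10^-6, f = 0.01047, h_1 = f(L/D)V²/2g = 9.987 m
Pipe 2: V = 1.768 m/s, Re = 1.79×10^6, ε/D = 5.86×10^-4, f = 0.01764, h_2 = f(L/D)V²/2g = 4.896 m
Pipe 3: V = 4.033 m/s, Re = 2.71×10^6, ε/D = 0.00162, f = 0.02229, h_3 = f(L/D)V²/2g = 86.12 m
Series → Q common, losses add: H = Σh = 101.0 m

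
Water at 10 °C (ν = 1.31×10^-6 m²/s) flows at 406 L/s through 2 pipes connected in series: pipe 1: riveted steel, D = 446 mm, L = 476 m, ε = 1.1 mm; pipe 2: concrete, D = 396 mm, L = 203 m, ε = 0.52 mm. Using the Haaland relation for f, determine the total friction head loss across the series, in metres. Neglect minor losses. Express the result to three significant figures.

Pipe 1: V = 2.599 m/s, Re = 8.85×10^5, ε/D = 0.00247, f = 0.02499, h_1 = f(L/D)V²/2g = 9.181 m
Pipe 2: V = 3.296 m/s, Re = 9.96×10^5, ε/D = 0.00131, f = 0.02127, h_2 = f(L/D)V²/2g = 6.038 m
Series → Q common, losses add: H = Σh = 15.22 m

H ≈ 15.2 m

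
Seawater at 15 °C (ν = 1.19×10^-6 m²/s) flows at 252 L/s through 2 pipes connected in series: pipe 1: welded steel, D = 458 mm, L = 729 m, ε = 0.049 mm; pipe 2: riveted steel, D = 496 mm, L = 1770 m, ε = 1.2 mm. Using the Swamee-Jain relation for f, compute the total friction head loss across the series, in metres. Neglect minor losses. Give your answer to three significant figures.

H ≈ 10.5 m

Pipe 1: V = 1.530 m/s, Re = 5.89×10^5, ε/D = 1.07×10^-4, f = 0.01429, h_1 = f(L/D)V²/2g = 2.713 m
Pipe 2: V = 1.304 m/s, Re = 5.44×10^5, ε/D = 0.00242, f = 0.02505, h_2 = f(L/D)V²/2g = 7.750 m
Series → Q common, losses add: H = Σh = 10.46 m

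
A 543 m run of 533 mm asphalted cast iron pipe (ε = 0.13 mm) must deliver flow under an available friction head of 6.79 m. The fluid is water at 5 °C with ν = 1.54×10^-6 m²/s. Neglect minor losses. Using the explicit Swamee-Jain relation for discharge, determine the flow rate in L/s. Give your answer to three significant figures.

Swamee-Jain (Type II): Q = -0.965·√(gD⁵h_f/L)·ln[ε/(3.7D) + √(3.17ν²L/(gD³h_f))]
√(gD⁵h_f/L) = √(9.81·0.533⁵·6.79/543) = 0.07264
ε/(3.7D) = 6.59×10^-5; √(3.17ν²L/(gD³h_f)) = 2.01×10^-5
Q = -0.965·0.07264·ln(8.604×10^-5) = 0.6562 m³/s
Check: V = 2.94 m/s, Re = 1.02×10^6, f = 0.01522, h_f = 6.83 m ≈ 6.79 m ✓

Q ≈ 656 L/s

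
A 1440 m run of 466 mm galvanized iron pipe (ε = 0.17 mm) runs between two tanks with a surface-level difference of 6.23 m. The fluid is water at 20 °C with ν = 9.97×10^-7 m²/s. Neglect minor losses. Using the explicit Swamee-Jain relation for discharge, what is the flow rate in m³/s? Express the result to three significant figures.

Q ≈ 0.265 m³/s

Swamee-Jain (Type II): Q = -0.965·√(gD⁵h_f/L)·ln[ε/(3.7D) + √(3.17ν²L/(gD³h_f))]
√(gD⁵h_f/L) = √(9.81·0.466⁵·6.23/1440) = 0.03054
ε/(3.7D) = 9.86×10^-5; √(3.17ν²L/(gD³h_f)) = 2.71×10^-5
Q = -0.965·0.03054·ln(1.257×10^-4) = 0.2647 m³/s
Check: V = 1.55 m/s, Re = 7.25×10^5, f = 0.01653, h_f = 6.27 m ≈ 6.23 m ✓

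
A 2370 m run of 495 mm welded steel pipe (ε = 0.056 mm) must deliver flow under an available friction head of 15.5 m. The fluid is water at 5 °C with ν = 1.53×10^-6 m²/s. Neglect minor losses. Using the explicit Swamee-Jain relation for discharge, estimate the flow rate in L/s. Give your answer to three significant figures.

Q ≈ 409 L/s

Swamee-Jain (Type II): Q = -0.965·√(gD⁵h_f/L)·ln[ε/(3.7D) + √(3.17ν²L/(gD³h_f))]
√(gD⁵h_f/L) = √(9.81·0.495⁵·15.5/2370) = 0.04367
ε/(3.7D) = 3.06×10^-5; √(3.17ν²L/(gD³h_f)) = 3.09×10^-5
Q = -0.965·0.04367·ln(6.146×10^-5) = 0.4086 m³/s
Check: V = 2.12 m/s, Re = 6.87×10^5, f = 0.01415, h_f = 15.6 m ≈ 15.5 m ✓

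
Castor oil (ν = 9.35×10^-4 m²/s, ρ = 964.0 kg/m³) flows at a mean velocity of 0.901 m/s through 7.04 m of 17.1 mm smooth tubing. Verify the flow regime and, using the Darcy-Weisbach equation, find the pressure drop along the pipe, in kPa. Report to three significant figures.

Δp ≈ 626 kPa

Re = VD/ν = 0.901·0.01710/9.35×10^-4 = 16.5 → laminar (Re < 2300)
f = 64/Re = 3.884
h_f = f(L/D)V²/(2g) = 3.884·(7.04/0.01710)·0.901²/(2·9.81) = 66.16 m
Δp = ρg·h_f = 964.0·9.81·66.16 = 625.7 kPa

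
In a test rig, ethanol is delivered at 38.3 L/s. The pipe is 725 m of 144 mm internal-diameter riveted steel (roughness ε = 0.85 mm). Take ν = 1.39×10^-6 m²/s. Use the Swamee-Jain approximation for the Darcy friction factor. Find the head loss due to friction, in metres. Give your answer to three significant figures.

V = 4Q/(πD²) = 4·0.0383/(π·0.144²) = 2.352 m/s
Re = VD/ν = 2.352·0.144/1.39×10^-6 = 2.44×10^5 → turbulent
ε/D = 0.85/144 = 0.00590
Swamee-Jain: f = 0.03245
h_f = f(L/D)V²/(2g) = 0.03245·(725/0.144)·2.352²/(2·9.81) = 46.06 m

h_f ≈ 46.1 m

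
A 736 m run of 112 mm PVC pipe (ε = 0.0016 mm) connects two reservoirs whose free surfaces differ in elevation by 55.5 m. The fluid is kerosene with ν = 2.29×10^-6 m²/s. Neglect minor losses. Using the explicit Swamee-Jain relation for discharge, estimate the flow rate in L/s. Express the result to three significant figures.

Swamee-Jain (Type II): Q = -0.965·√(gD⁵h_f/L)·ln[ε/(3.7D) + √(3.17ν²L/(gD³h_f))]
√(gD⁵h_f/L) = √(9.81·0.112⁵·55.5/736) = 0.003611
ε/(3.7D) = 3.86×10^-6; √(3.17ν²L/(gD³h_f)) = 1.26×10^-4
Q = -0.965·0.003611·ln(1.303×10^-4) = 0.03117 m³/s
Check: V = 3.16 m/s, Re = 1.55×10^5, f = 0.01645, h_f = 55.1 m ≈ 55.5 m ✓

Q ≈ 31.2 L/s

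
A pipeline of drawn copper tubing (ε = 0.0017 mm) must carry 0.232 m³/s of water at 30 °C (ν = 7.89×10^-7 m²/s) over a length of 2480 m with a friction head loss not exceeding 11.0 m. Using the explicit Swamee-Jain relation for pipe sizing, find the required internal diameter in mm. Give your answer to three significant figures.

D ≈ 417 mm

Swamee-Jain (Type III): D = 0.66·[ε^1.25·(LQ²/(gh_f))^4.75 + ν·Q^9.4·(L/(gh_f))^5.2]^0.04
LQ²/(gh_f) = 1.237; L/(gh_f) = 22.98
Term 1 = ε^1.25·(…)^4.75 = 1.69×10^-7; Term 2 = ν·Q^9.4·(…)^5.2 = 1.03×10^-5
D = 0.66·(1.69×10^-7 + 1.03×10^-5)^0.04 = 0.4172 m = 417 mm
Check: V = 1.70 m/s, Re = 8.97×10^5, f = 0.01192, h_f = 10.4 m ≈ 11.0 m ✓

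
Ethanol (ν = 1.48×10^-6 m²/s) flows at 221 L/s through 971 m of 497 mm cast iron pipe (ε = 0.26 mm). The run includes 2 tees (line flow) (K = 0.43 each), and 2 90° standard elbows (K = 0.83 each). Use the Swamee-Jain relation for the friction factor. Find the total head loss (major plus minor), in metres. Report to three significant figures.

H_L ≈ 2.52 m

V = 4Q/(πD²) = 1.139 m/s; V²/2g = 0.06614 m
Re = 3.83×10^5, ε/D = 5.23×10^-4 → f = 0.01818 (Swamee-Jain)
Major: h_f = f(L/D)·V²/2g = 0.01818·1954·0.06614 = 2.349 m
Minor: ΣK = 2.52; h_m = ΣK·V²/2g = 0.1667 m
Total H_L = 2.349 + 0.1667 = 2.516 m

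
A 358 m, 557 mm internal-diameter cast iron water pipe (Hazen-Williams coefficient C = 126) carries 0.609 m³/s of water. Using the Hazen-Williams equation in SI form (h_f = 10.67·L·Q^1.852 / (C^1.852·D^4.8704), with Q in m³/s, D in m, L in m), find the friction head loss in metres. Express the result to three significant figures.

h_f ≈ 3.40 m

h_f = 10.67·358·0.609^1.852 / (126^1.852·0.557^4.8704) = 3.397 m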